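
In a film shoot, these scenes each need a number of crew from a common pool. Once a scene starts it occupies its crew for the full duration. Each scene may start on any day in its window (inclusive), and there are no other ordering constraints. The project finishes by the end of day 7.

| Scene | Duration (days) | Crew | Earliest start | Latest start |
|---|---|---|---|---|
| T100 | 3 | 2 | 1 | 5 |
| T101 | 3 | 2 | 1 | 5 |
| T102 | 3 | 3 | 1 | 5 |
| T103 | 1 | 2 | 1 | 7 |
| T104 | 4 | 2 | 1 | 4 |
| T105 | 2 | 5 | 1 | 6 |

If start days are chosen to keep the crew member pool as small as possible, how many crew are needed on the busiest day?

7

Early-start (T100@1, T101@1, T102@1, T103@1, T104@1, T105@1) gives peak 16: d1:16  d2:14  d3:9  d4:2  d5:0  d6:0  d7:0.
Shift T103→4, T104→4, T105→5.
Schedule T100@1, T101@1, T102@1, T103@4, T104@4, T105@5: d1:7  d2:7  d3:7  d4:4  d5:7  d6:7  d7:2 — peak 7.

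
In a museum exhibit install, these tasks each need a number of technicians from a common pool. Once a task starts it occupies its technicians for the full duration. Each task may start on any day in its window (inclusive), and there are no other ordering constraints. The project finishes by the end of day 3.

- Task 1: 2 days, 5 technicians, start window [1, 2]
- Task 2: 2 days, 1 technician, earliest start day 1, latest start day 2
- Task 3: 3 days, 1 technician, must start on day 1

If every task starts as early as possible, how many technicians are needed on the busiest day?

Early-start schedule: Task 1@1, Task 2@1, Task 3@1.
Load per day: day 1: 7, day 2: 7, day 3: 1.
Peak is 7.

7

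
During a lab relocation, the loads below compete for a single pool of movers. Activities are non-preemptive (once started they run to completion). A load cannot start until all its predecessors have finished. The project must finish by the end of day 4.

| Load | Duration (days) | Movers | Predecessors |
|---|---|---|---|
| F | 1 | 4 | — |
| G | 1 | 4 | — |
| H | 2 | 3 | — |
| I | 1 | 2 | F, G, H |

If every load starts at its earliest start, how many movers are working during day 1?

At early start, day 1 has: F, G, H.
Demand: 4 + 4 + 3 = 11.

11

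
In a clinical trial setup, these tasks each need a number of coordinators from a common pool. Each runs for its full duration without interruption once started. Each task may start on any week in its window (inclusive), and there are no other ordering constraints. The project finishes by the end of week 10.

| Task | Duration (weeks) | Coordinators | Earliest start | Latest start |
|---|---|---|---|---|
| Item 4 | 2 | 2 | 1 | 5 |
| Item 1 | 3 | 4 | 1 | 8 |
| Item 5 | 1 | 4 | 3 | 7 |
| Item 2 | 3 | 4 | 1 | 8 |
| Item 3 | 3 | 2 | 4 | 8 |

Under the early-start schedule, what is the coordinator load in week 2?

10

At early start, week 2 has: Item 4, Item 1, Item 2.
Demand: 2 + 4 + 4 = 10.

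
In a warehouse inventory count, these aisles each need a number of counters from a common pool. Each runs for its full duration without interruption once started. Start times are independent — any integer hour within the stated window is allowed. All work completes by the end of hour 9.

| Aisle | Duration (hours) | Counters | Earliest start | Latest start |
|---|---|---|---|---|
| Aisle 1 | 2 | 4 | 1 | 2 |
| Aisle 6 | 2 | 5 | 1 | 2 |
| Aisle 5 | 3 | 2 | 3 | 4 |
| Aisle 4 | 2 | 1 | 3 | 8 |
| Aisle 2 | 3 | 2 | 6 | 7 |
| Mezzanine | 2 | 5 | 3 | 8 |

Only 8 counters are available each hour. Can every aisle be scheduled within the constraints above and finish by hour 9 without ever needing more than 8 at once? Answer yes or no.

no

The minimum achievable peak is 9; 8 < 9, so no feasible schedule stays within the cap.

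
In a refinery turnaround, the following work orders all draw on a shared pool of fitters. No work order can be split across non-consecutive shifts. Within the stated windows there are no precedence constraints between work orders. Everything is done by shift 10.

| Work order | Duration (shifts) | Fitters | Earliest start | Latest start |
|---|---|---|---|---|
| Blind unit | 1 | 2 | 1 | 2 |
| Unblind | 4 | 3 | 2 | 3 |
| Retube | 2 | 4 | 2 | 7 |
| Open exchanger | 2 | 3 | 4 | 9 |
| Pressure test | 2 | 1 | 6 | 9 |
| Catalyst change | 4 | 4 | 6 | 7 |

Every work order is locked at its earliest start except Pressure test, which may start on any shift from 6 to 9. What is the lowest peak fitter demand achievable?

7

Pressure test@6: s1:2  s2:7  s3:7  s4:6  s5:6  s6:5  s7:5  s8:4  s9:4  s10:0 → peak 7
Pressure test@7: s1:2  s2:7  s3:7  s4:6  s5:6  s6:4  s7:5  s8:5  s9:4  s10:0 → peak 7
Pressure test@8: s1:2  s2:7  s3:7  s4:6  s5:6  s6:4  s7:4  s8:5  s9:5  s10:0 → peak 7
Pressure test@9: s1:2  s2:7  s3:7  s4:6  s5:6  s6:4  s7:4  s8:4  s9:5  s10:1 → peak 7
Best is Pressure test@6, peak 7.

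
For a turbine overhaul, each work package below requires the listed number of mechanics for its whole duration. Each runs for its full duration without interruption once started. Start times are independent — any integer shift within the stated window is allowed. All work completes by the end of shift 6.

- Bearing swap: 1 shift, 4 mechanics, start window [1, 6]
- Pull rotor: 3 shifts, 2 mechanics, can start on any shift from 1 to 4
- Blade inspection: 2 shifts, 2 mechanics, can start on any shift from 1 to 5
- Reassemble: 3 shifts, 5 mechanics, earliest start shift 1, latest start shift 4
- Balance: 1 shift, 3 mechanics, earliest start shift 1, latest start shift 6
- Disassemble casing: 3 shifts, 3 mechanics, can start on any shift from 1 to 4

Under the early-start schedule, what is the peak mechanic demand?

Early-start schedule: Bearing swap@1, Pull rotor@1, Blade inspection@1, Reassemble@1, Balance@1, Disassemble casing@1.
Load per shift: shift 1: 19, shift 2: 12, shift 3: 10, shift 4: 0, shift 5: 0, shift 6: 0.
Peak is 19.

19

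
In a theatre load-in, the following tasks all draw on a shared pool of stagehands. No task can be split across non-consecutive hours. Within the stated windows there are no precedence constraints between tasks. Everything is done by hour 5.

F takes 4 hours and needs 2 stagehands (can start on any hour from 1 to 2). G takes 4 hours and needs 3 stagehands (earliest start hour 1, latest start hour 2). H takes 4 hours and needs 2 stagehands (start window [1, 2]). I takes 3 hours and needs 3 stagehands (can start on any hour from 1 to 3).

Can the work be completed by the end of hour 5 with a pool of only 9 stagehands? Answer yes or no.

no

The minimum achievable peak is 10; 9 < 10, so no feasible schedule stays within the cap.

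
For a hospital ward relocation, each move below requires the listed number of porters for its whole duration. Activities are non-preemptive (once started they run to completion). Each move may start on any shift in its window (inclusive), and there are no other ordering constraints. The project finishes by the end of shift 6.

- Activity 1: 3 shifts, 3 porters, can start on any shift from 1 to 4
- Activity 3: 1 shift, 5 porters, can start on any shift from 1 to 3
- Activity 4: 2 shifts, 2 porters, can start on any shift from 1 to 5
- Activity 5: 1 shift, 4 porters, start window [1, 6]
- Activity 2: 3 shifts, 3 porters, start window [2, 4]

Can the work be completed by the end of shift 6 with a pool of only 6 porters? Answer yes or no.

Schedule Activity 1@2, Activity 3@1, Activity 4@5, Activity 5@5, Activity 2@2: s1:5  s2:6  s3:6  s4:6  s5:6  s6:2 — peak 6 ≤ 6.

yes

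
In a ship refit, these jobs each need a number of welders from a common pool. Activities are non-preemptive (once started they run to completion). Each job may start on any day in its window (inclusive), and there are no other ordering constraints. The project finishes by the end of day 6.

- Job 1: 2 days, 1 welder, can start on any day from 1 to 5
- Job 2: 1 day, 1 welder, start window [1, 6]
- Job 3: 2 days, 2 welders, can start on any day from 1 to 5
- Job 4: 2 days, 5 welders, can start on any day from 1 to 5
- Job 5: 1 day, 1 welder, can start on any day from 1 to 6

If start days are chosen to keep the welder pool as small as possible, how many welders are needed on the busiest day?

5

Early-start (Job 1@1, Job 2@1, Job 3@1, Job 4@1, Job 5@1) gives peak 10: d1:10  d2:8  d3:0  d4:0  d5:0  d6:0.
Shift Job 4→3.
Schedule Job 1@1, Job 2@1, Job 3@1, Job 4@3, Job 5@1: d1:5  d2:3  d3:5  d4:5  d5:0  d6:0 — peak 5.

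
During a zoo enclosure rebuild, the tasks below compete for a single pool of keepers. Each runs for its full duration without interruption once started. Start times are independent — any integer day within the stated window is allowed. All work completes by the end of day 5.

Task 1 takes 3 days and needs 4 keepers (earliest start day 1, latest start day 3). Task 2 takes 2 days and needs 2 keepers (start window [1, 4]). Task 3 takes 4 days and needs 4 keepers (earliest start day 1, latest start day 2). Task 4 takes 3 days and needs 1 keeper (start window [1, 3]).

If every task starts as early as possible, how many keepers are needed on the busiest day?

11

Early-start schedule: Task 1@1, Task 2@1, Task 3@1, Task 4@1.
Load per day: day 1: 11, day 2: 11, day 3: 9, day 4: 4, day 5: 0.
Peak is 11.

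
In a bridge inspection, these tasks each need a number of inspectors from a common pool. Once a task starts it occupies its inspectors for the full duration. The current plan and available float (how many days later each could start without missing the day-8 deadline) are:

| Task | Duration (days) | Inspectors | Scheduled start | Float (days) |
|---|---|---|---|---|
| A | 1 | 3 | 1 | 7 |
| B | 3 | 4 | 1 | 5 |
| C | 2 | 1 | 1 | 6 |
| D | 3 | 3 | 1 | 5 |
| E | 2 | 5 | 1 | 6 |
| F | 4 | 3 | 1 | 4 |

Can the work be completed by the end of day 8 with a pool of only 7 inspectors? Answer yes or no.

Schedule A@1, B@1, C@4, D@4, E@7, F@2: d1:7  d2:7  d3:7  d4:7  d5:7  d6:3  d7:5  d8:5 — peak 7 ≤ 7.

yes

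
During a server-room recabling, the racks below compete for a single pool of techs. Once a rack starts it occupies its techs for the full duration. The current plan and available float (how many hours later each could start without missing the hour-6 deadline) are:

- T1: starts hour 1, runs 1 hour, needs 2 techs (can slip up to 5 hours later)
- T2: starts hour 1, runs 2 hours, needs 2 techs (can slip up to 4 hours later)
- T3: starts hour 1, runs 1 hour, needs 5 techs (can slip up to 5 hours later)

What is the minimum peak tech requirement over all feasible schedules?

Early-start (T1@1, T2@1, T3@1) gives peak 9: h1:9  h2:2  h3:0  h4:0  h5:0  h6:0.
Shift T3→3.
Schedule T1@1, T2@1, T3@3: h1:4  h2:2  h3:5  h4:0  h5:0  h6:0 — peak 5.

5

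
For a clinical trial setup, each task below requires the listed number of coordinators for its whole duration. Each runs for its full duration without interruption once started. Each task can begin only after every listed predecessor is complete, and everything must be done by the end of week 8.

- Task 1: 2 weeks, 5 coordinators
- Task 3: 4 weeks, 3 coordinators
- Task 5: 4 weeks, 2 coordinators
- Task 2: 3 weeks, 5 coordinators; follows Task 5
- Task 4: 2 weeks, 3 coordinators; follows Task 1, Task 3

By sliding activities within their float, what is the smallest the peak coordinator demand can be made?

8

Early-start (Task 1@1, Task 3@1, Task 5@1, Task 2@5, Task 4@5) gives peak 10: w1:10  w2:10  w3:5  w4:5  w5:8  w6:8  w7:5  w8:0.
Shift Task 3→3, Task 4→7.
Schedule Task 1@1, Task 3@3, Task 5@1, Task 2@5, Task 4@7: w1:7  w2:7  w3:5  w4:5  w5:8  w6:8  w7:8  w8:3 — peak 8.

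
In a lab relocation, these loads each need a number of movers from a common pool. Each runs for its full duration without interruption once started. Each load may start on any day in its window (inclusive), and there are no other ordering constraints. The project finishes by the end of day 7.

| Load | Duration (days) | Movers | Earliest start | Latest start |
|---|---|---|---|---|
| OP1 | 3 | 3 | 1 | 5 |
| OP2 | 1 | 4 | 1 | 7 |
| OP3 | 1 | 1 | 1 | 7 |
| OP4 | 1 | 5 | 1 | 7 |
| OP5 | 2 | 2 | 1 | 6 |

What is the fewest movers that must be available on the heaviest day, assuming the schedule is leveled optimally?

Early-start (OP1@1, OP2@1, OP3@1, OP4@1, OP5@1) gives peak 15: d1:15  d2:5  d3:3  d4:0  d5:0  d6:0  d7:0.
Shift OP2→4, OP4→5, OP5→2.
Schedule OP1@1, OP2@4, OP3@1, OP4@5, OP5@2: d1:4  d2:5  d3:5  d4:4  d5:5  d6:0  d7:0 — peak 5.

5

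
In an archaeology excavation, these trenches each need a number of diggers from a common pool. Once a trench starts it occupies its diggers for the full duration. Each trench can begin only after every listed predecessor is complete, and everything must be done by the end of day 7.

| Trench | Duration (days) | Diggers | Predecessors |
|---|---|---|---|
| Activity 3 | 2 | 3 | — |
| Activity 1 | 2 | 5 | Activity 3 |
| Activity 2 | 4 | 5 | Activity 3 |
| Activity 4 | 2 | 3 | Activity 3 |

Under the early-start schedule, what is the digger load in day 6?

5

At early start, day 6 has: Activity 2.
Demand: 5 = 5.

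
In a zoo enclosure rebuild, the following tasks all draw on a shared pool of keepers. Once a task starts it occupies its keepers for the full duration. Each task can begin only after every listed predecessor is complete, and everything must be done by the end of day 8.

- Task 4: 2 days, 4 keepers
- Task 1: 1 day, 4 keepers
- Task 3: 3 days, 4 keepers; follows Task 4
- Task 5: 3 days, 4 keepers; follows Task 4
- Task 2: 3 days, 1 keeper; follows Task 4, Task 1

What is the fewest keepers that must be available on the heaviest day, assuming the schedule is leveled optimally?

8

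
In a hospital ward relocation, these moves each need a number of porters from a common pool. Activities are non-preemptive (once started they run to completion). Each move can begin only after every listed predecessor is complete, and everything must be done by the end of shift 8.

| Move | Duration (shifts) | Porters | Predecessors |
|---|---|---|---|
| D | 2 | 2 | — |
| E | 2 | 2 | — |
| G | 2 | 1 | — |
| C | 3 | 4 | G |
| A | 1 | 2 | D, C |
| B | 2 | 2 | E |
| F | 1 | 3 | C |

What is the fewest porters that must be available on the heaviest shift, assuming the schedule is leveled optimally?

Early-start (D@1, E@1, G@1, C@3, A@6, B@3, F@6) gives peak 6: s1:5  s2:5  s3:6  s4:6  s5:4  s6:5  s7:0  s8:0.
Shift B→6, F→7.
Schedule D@1, E@1, G@1, C@3, A@6, B@6, F@7: s1:5  s2:5  s3:4  s4:4  s5:4  s6:4  s7:5  s8:0 — peak 5.

5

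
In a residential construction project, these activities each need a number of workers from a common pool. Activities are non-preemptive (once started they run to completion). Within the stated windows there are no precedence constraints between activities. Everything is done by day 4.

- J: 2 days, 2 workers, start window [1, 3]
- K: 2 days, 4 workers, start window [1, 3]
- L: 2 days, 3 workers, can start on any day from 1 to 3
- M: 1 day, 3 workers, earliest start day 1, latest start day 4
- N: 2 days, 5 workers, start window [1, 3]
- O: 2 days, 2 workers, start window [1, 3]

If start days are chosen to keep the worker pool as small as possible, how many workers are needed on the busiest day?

Early-start (J@1, K@1, L@1, M@1, N@1, O@1) gives peak 19: d1:19  d2:16  d3:0  d4:0.
Shift M→3, N→3, O→3.
Schedule J@1, K@1, L@1, M@3, N@3, O@3: d1:9  d2:9  d3:10  d4:7 — peak 10.

10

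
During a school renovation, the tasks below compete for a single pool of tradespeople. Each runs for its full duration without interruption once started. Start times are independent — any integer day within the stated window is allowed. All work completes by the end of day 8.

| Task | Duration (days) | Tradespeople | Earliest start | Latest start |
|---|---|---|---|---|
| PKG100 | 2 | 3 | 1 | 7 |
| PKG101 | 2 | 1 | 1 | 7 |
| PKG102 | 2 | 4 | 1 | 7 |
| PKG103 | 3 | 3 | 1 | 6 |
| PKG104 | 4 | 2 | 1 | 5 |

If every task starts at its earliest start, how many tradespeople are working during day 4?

2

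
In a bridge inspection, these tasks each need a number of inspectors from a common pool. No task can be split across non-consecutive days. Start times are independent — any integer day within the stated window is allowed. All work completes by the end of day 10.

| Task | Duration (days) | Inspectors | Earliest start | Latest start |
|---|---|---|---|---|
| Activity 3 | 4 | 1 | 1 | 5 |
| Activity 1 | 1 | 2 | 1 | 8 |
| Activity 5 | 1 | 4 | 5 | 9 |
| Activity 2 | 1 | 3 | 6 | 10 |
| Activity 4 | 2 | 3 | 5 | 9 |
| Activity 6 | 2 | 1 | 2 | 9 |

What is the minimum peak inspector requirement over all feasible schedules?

Early-start (Activity 3@1, Activity 1@1, Activity 5@5, Activity 2@6, Activity 4@5, Activity 6@2) gives peak 7: d1:3  d2:2  d3:2  d4:1  d5:7  d6:6  d7:0  d8:0  d9:0  d10:0.
Shift Activity 4→7.
Schedule Activity 3@1, Activity 1@1, Activity 5@5, Activity 2@6, Activity 4@7, Activity 6@2: d1:3  d2:2  d3:2  d4:1  d5:4  d6:3  d7:3  d8:3  d9:0  d10:0 — peak 4.

4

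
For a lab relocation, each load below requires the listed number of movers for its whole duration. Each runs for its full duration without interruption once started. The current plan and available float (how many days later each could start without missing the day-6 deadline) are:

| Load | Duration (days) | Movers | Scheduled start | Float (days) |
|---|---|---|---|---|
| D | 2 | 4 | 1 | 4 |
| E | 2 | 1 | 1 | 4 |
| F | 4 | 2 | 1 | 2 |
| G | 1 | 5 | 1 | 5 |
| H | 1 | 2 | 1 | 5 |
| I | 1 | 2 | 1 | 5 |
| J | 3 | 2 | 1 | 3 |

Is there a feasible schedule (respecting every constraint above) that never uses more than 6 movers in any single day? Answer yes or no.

Schedule D@1, E@3, F@1, G@6, H@5, I@5, J@3: d1:6  d2:6  d3:5  d4:5  d5:6  d6:5 — peak 6 ≤ 6.

yes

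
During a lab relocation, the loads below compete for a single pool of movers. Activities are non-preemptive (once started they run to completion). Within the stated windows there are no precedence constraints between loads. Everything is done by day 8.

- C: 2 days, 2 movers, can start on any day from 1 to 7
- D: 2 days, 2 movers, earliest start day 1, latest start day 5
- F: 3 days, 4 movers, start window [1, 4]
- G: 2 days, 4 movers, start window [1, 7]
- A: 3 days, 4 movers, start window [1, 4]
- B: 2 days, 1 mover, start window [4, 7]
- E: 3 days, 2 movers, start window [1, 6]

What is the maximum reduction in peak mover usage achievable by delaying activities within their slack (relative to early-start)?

Early-start peak: d1:18  d2:18  d3:10  d4:1  d5:1  d6:0  d7:0  d8:0 ⇒ 18.
Leveled (C@1, D@3, F@1, G@7, A@4, B@4, E@5): d1:6  d2:6  d3:6  d4:7  d5:7  d6:6  d7:6  d8:4 ⇒ 7.
Reduction 18 − 7 = 11.

11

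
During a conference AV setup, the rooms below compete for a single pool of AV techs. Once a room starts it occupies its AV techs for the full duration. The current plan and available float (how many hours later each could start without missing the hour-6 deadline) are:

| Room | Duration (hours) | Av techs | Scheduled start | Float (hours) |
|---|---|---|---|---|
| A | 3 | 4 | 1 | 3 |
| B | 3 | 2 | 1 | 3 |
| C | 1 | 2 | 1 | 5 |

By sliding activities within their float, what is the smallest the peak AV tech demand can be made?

4

Early-start (A@1, B@1, C@1) gives peak 8: h1:8  h2:6  h3:6  h4:0  h5:0  h6:0.
Shift B→4, C→4.
Schedule A@1, B@4, C@4: h1:4  h2:4  h3:4  h4:4  h5:2  h6:2 — peak 4.
Total AV tech-hours = 20 over 6 hours ⇒ peak ≥ ⌈20/6⌉ = 4, so 4 is optimal.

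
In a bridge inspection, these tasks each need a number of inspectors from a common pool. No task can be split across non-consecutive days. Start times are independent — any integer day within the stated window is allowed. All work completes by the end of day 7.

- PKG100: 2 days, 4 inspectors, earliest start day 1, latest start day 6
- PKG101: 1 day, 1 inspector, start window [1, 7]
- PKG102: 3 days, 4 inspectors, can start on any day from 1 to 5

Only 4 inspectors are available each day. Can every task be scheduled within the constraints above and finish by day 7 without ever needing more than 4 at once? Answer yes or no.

yes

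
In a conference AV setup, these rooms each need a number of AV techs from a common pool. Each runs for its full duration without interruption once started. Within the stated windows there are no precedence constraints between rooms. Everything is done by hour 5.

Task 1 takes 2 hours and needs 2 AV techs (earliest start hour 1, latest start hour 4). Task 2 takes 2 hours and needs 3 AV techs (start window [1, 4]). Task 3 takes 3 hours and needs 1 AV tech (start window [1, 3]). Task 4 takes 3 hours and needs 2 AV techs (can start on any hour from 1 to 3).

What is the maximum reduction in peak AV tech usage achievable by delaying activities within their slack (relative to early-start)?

4

Early-start peak: h1:8  h2:8  h3:3  h4:0  h5:0 ⇒ 8.
Leveled (Task 1@1, Task 2@4, Task 3@3, Task 4@1): h1:4  h2:4  h3:3  h4:4  h5:4 ⇒ 4.
Reduction 8 − 4 = 4.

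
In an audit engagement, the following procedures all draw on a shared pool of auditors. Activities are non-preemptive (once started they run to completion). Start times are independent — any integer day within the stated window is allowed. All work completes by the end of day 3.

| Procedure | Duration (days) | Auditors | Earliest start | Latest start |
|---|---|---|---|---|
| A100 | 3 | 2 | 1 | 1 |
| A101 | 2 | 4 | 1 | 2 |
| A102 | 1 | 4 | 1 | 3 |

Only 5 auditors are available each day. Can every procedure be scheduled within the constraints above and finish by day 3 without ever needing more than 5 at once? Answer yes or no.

Total auditor-days = 18; over 3 days the average is 18/3 > 5, so some day must exceed 5.

no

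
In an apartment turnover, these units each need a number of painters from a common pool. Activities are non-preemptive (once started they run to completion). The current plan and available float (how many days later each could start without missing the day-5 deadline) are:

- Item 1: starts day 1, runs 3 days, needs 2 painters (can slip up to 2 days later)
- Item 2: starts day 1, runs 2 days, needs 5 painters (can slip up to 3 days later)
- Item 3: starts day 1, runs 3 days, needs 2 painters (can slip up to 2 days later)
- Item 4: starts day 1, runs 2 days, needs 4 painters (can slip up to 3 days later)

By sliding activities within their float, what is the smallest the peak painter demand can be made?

7

Early-start (Item 1@1, Item 2@1, Item 3@1, Item 4@1) gives peak 13: d1:13  d2:13  d3:4  d4:0  d5:0.
Shift Item 3→3, Item 4→4.
Schedule Item 1@1, Item 2@1, Item 3@3, Item 4@4: d1:7  d2:7  d3:4  d4:6  d5:6 — peak 7.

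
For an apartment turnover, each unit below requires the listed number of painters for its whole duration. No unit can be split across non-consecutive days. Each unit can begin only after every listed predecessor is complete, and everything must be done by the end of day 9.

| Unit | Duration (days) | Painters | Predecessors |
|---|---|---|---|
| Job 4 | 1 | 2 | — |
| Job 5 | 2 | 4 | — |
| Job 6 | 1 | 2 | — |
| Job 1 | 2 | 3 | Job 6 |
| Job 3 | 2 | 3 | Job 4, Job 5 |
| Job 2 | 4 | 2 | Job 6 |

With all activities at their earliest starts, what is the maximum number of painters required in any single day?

Early-start schedule: Job 4@1, Job 5@1, Job 6@1, Job 1@2, Job 3@3, Job 2@2.
Load per day: day 1: 8, day 2: 9, day 3: 8, day 4: 5, day 5: 2, day 6: 0, day 7: 0, day 8: 0, day 9: 0.
Peak is 9.

9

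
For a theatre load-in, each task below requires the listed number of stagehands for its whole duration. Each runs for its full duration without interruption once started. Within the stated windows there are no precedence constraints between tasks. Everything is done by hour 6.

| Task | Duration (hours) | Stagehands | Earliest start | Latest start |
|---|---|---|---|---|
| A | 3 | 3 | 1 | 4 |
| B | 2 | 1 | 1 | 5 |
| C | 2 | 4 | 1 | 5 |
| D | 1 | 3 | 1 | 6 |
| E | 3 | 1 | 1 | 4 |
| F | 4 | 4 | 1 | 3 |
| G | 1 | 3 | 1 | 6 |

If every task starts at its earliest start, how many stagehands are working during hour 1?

At early start, hour 1 has: A, B, C, D, E, F, G.
Demand: 3 + 1 + 4 + 3 + 1 + 4 + 3 = 19.

19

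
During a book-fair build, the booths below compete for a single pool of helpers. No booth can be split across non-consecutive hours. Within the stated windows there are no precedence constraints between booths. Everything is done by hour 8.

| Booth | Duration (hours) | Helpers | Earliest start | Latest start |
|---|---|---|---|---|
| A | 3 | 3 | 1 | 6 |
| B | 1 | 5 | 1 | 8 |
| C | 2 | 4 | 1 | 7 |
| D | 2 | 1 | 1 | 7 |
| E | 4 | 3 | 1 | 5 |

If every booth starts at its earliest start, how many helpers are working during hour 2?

11

At early start, hour 2 has: A, C, D, E.
Demand: 3 + 4 + 1 + 3 = 11.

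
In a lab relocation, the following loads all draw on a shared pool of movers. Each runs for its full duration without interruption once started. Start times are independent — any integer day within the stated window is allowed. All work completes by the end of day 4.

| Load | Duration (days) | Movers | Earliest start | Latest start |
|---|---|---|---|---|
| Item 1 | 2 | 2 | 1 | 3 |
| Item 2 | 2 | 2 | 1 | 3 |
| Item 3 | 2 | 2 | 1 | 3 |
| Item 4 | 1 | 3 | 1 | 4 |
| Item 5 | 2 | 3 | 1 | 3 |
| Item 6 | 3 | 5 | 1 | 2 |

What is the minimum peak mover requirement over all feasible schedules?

10

Early-start (Item 1@1, Item 2@1, Item 3@1, Item 4@1, Item 5@1, Item 6@1) gives peak 17: d1:17  d2:14  d3:5  d4:0.
Shift Item 3→3, Item 5→3, Item 6→2.
Schedule Item 1@1, Item 2@1, Item 3@3, Item 4@1, Item 5@3, Item 6@2: d1:7  d2:9  d3:10  d4:10 — peak 10.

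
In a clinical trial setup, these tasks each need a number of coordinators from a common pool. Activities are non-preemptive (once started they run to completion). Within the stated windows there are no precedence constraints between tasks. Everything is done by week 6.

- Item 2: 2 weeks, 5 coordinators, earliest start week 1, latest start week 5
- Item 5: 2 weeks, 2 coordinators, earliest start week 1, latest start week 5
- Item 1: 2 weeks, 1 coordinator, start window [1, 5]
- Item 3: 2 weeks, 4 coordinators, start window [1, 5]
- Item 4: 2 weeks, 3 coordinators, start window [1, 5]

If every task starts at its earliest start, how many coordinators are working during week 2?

15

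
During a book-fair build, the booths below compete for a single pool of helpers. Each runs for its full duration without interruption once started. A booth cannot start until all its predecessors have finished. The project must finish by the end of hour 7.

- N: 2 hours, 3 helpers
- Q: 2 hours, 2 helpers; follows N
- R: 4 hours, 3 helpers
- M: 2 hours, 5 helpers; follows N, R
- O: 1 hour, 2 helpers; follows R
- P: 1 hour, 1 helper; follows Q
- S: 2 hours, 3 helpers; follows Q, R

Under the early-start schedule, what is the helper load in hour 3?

At early start, hour 3 has: Q, R.
Demand: 2 + 3 = 5.

5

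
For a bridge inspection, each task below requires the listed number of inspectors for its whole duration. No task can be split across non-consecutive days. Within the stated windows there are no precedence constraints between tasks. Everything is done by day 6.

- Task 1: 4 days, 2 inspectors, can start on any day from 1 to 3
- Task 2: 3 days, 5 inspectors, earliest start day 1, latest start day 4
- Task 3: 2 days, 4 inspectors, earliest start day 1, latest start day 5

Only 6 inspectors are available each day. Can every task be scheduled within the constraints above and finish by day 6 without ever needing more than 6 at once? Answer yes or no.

The minimum achievable peak is 7; 6 < 7, so no feasible schedule stays within the cap.

no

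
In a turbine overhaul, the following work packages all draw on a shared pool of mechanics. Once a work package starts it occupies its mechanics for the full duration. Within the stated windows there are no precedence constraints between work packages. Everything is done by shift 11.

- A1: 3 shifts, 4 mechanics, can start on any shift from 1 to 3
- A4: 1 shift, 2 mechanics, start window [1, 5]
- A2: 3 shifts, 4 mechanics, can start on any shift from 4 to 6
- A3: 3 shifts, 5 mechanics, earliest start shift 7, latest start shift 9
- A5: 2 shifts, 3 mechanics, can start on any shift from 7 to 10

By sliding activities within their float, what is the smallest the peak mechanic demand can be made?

6

Early-start (A1@1, A4@1, A2@4, A3@7, A5@7) gives peak 8: s1:6  s2:4  s3:4  s4:4  s5:4  s6:4  s7:8  s8:8  s9:5  s10:0  s11:0.
Shift A5→10.
Schedule A1@1, A4@1, A2@4, A3@7, A5@10: s1:6  s2:4  s3:4  s4:4  s5:4  s6:4  s7:5  s8:5  s9:5  s10:3  s11:3 — peak 6.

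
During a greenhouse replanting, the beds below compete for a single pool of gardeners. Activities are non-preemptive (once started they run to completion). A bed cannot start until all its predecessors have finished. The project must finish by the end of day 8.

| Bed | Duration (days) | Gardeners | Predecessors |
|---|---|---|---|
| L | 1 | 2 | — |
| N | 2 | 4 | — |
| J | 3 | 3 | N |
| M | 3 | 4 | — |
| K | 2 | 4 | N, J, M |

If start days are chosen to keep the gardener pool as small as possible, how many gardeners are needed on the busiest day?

Early-start (L@1, N@1, J@3, M@1, K@6) gives peak 10: d1:10  d2:8  d3:7  d4:3  d5:3  d6:4  d7:4  d8:0.
Shift M→3.
Schedule L@1, N@1, J@3, M@3, K@6: d1:6  d2:4  d3:7  d4:7  d5:7  d6:4  d7:4  d8:0 — peak 7.

7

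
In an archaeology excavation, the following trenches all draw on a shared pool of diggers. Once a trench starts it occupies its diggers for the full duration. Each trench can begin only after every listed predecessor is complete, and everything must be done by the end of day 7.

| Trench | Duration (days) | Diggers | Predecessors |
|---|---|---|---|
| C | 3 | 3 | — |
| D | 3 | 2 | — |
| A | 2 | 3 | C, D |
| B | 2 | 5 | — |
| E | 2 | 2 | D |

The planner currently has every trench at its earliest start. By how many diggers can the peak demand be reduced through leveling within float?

5

Early-start peak: d1:10  d2:10  d3:5  d4:5  d5:5  d6:0  d7:0 ⇒ 10.
Leveled (C@1, D@1, A@4, B@6, E@4): d1:5  d2:5  d3:5  d4:5  d5:5  d6:5  d7:5 ⇒ 5.
Reduction 10 − 5 = 5.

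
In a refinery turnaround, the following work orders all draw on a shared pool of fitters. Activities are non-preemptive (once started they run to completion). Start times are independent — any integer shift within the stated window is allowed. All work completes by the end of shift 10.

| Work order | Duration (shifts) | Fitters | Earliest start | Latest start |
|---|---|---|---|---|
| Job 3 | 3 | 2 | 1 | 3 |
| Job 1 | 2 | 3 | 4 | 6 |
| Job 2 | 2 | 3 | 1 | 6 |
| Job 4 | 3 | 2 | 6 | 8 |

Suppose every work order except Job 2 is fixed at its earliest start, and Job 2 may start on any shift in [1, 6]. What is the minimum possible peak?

5

Job 2@1: s1:5  s2:5  s3:2  s4:3  s5:3  s6:2  s7:2  s8:2  s9:0  s10:0 → peak 5
Job 2@2: s1:2  s2:5  s3:5  s4:3  s5:3  s6:2  s7:2  s8:2  s9:0  s10:0 → peak 5
Job 2@3: s1:2  s2:2  s3:5  s4:6  s5:3  s6:2  s7:2  s8:2  s9:0  s10:0 → peak 6
Job 2@4: s1:2  s2:2  s3:2  s4:6  s5:6  s6:2  s7:2  s8:2  s9:0  s10:0 → peak 6
Job 2@5: s1:2  s2:2  s3:2  s4:3  s5:6  s6:5  s7:2  s8:2  s9:0  s10:0 → peak 6
Job 2@6: s1:2  s2:2  s3:2  s4:3  s5:3  s6:5  s7:5  s8:2  s9:0  s10:0 → peak 5
Best is Job 2@1, peak 5.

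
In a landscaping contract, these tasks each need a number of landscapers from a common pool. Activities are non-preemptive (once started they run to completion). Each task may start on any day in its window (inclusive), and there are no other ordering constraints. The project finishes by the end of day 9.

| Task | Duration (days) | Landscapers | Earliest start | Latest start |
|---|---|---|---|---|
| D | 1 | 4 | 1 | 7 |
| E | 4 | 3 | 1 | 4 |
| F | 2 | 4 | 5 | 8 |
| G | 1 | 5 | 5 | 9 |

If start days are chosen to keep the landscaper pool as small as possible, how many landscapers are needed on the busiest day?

Early-start (D@1, E@1, F@5, G@5) gives peak 9: d1:7  d2:3  d3:3  d4:3  d5:9  d6:4  d7:0  d8:0  d9:0.
Shift E→2, F→6, G→8.
Schedule D@1, E@2, F@6, G@8: d1:4  d2:3  d3:3  d4:3  d5:3  d6:4  d7:4  d8:5  d9:0 — peak 5.

5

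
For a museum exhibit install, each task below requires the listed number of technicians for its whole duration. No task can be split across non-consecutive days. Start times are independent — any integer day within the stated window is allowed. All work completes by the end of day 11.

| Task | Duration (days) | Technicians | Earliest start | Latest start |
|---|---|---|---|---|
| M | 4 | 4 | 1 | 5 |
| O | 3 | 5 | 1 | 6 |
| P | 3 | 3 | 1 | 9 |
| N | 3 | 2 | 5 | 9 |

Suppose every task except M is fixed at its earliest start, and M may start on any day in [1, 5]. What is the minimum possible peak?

8

M@1: d1:12  d2:12  d3:12  d4:4  d5:2  d6:2  d7:2  d8:0  d9:0  d10:0  d11:0 → peak 12
M@2: d1:8  d2:12  d3:12  d4:4  d5:6  d6:2  d7:2  d8:0  d9:0  d10:0  d11:0 → peak 12
M@3: d1:8  d2:8  d3:12  d4:4  d5:6  d6:6  d7:2  d8:0  d9:0  d10:0  d11:0 → peak 12
M@4: d1:8  d2:8  d3:8  d4:4  d5:6  d6:6  d7:6  d8:0  d9:0  d10:0  d11:0 → peak 8
M@5: d1:8  d2:8  d3:8  d4:0  d5:6  d6:6  d7:6  d8:4  d9:0  d10:0  d11:0 → peak 8
Best is M@4, peak 8.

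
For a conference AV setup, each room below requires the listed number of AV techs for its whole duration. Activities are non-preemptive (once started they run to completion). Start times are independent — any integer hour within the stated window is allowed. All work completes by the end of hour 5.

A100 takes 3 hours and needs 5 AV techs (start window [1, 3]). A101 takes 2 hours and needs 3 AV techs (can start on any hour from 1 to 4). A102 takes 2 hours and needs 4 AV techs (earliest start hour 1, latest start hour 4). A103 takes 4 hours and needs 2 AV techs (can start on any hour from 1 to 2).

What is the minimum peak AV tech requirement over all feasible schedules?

9

Early-start (A100@1, A101@1, A102@1, A103@1) gives peak 14: h1:14  h2:14  h3:7  h4:2  h5:0.
Shift A101→4, A102→4.
Schedule A100@1, A101@4, A102@4, A103@1: h1:7  h2:7  h3:7  h4:9  h5:7 — peak 9.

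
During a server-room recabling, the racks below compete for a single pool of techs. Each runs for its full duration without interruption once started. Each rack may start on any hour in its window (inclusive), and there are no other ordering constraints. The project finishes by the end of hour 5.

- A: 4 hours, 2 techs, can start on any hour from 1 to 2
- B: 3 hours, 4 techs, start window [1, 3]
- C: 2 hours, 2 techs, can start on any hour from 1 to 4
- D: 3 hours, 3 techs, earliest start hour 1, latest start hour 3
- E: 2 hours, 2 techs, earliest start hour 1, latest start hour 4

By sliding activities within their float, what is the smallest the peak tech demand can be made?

9

Early-start (A@1, B@1, C@1, D@1, E@1) gives peak 13: h1:13  h2:13  h3:9  h4:2  h5:0.
Shift D→3, E→4.
Schedule A@1, B@1, C@1, D@3, E@4: h1:8  h2:8  h3:9  h4:7  h5:5 — peak 9.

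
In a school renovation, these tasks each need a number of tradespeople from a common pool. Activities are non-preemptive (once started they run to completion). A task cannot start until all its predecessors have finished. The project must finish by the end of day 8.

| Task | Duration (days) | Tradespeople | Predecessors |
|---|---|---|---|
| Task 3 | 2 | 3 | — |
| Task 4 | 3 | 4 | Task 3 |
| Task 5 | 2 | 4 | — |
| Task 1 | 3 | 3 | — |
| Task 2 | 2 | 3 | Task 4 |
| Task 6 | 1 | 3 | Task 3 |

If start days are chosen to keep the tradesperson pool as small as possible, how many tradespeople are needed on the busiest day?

7

Early-start (Task 3@1, Task 4@3, Task 5@1, Task 1@1, Task 2@6, Task 6@3) gives peak 10: d1:10  d2:10  d3:10  d4:4  d5:4  d6:3  d7:3  d8:0.
Shift Task 1→3, Task 6→6.
Schedule Task 3@1, Task 4@3, Task 5@1, Task 1@3, Task 2@6, Task 6@6: d1:7  d2:7  d3:7  d4:7  d5:7  d6:6  d7:3  d8:0 — peak 7.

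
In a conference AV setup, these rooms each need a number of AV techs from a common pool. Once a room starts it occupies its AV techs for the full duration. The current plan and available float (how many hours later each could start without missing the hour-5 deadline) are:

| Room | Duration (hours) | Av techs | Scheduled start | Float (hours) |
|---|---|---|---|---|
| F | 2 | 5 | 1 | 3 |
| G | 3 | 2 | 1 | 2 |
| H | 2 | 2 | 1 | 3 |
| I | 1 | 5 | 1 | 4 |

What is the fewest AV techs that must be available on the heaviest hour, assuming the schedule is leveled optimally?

7

Early-start (F@1, G@1, H@1, I@1) gives peak 14: h1:14  h2:9  h3:2  h4:0  h5:0.
Shift H→3, I→4.
Schedule F@1, G@1, H@3, I@4: h1:7  h2:7  h3:4  h4:7  h5:0 — peak 7.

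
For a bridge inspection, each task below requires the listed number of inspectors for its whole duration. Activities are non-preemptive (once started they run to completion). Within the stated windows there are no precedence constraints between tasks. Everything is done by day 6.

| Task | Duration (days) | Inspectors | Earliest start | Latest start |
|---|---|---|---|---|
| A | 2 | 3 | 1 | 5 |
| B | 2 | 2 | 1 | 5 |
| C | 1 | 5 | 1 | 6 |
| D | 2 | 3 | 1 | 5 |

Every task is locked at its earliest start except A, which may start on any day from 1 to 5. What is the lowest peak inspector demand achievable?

10

A@1: d1:13  d2:8  d3:0  d4:0  d5:0  d6:0 → peak 13
A@2: d1:10  d2:8  d3:3  d4:0  d5:0  d6:0 → peak 10
A@3: d1:10  d2:5  d3:3  d4:3  d5:0  d6:0 → peak 10
A@4: d1:10  d2:5  d3:0  d4:3  d5:3  d6:0 → peak 10
A@5: d1:10  d2:5  d3:0  d4:0  d5:3  d6:3 → peak 10
Best is A@2, peak 10.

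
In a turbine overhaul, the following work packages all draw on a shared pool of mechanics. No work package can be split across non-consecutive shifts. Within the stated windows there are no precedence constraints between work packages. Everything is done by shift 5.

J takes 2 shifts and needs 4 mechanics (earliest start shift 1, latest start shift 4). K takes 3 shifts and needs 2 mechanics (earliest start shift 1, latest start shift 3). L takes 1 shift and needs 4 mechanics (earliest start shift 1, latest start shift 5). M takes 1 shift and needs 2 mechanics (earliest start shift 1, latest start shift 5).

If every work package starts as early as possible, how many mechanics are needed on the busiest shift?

12

Early-start schedule: J@1, K@1, L@1, M@1.
Load per shift: shift 1: 12, shift 2: 6, shift 3: 2, shift 4: 0, shift 5: 0.
Peak is 12.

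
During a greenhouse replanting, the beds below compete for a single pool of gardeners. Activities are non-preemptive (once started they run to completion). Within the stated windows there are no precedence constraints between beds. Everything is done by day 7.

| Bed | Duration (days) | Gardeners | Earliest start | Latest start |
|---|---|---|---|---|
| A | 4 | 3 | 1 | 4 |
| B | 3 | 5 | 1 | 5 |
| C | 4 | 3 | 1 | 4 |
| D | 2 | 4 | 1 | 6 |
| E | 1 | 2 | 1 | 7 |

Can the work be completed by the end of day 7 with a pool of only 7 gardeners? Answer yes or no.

The minimum achievable peak is 8; 7 < 8, so no feasible schedule stays within the cap.

no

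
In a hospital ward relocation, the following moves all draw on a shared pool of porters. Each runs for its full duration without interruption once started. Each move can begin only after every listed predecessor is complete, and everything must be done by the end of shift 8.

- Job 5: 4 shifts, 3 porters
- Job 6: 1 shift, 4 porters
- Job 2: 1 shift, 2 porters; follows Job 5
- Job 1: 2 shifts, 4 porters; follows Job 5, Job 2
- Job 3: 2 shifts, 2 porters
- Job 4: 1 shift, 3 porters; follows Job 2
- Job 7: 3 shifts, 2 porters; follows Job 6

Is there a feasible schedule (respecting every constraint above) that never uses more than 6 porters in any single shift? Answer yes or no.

yes

Schedule Job 5@1, Job 6@5, Job 2@5, Job 1@6, Job 3@1, Job 4@8, Job 7@6: s1:5  s2:5  s3:3  s4:3  s5:6  s6:6  s7:6  s8:5 — peak 6 ≤ 6.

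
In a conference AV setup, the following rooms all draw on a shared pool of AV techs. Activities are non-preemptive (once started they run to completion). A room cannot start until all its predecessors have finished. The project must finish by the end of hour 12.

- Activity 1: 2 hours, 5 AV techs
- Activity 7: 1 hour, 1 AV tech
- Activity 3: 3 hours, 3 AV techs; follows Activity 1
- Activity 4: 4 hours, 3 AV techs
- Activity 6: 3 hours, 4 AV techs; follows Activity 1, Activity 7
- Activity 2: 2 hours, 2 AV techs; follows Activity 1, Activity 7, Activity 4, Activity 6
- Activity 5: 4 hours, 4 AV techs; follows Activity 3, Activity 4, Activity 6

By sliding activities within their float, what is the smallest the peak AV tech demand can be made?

7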